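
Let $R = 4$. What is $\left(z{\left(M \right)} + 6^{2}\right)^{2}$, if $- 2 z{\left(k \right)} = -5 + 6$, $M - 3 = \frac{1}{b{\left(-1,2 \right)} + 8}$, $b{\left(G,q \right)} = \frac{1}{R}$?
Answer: $\frac{5041}{4} \approx 1260.3$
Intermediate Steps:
$b{\left(G,q \right)} = \frac{1}{4}$
$M = \frac{103}{33}$ ($M = 3 + \frac{1}{\frac{1}{4} + 8} = 3 + \frac{1}{\frac{33}{4}} = 3 + \frac{4}{33} = \frac{103}{33} \approx 3.1212$)
$z{\left(k \right)} = - \frac{1}{2}$ ($z{\left(k \right)} = - \frac{-5 + 6}{2} = \left(- \frac{1}{2}\right) 1 = - \frac{1}{2}$)
$\left(z{\left(M \right)} + 6^{2}\right)^{2} = \left(- \frac{1}{2} + 6^{2}\right)^{2} = \left(- \frac{1}{2} + 36\right)^{2} = \left(\frac{71}{2}\right)^{2} = \frac{5041}{4}$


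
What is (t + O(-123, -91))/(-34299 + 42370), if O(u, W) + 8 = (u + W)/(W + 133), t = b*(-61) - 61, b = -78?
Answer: 98362/169491 ≈ 0.58034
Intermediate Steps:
t = 4697 (t = -78*(-61) - 61 = 4758 - 61 = 4697)
O(u, W) = -8 + (W + u)/(133 + W) (O(u, W) = -8 + (u + W)/(W + 133) = -8 + (W + u)/(133 + W))
(t + O(-123, -91))/(-34299 + 42370) = (4697 + (-1064 - 123 - 7*(-91))/(133 - 91))/(-34299 + 42370) = (4697 + (-1064 - 123 + 637)/42)/8071 = (4697 + (1/42)*(-550))*(1/8071) = (4697 - 275/21)*(1/8071) = (98362/21)*(1/8071) = 98362/169491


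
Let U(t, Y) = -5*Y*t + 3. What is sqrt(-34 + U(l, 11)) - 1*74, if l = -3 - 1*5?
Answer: -74 + sqrt(409) ≈ -53.776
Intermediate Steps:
l = -8 (l = -3 - 5 = -8)
U(t, Y) = 3 - 5*Y*t (U(t, Y) = -5*Y*t + 3 = 3 - 5*Y*t)
sqrt(-34 + U(l, 11)) - 1*74 = sqrt(-34 + (3 - 5*11*(-8))) - 1*74 = sqrt(-34 + (3 + 440)) - 74 = sqrt(-34 + 443) - 74 = sqrt(409) - 74 = -74 + sqrt(409)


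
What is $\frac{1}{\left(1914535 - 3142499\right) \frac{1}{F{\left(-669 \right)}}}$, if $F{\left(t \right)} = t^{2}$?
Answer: $- \frac{447561}{1227964} \approx -0.36447$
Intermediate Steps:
$\frac{1}{\left(1914535 - 3142499\right) \frac{1}{F{\left(-669 \right)}}} = \frac{1}{\left(1914535 - 3142499\right) \frac{1}{\left(-669\right)^{2}}} = \frac{1}{\left(-1227964\right) \frac{1}{447561}} = \frac{1}{- \frac{1227964}{447561}} = - \frac{447561}{1227964}$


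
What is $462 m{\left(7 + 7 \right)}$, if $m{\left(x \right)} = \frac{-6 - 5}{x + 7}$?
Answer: $-242$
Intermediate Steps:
$m{\left(x \right)} = - \frac{11}{7 + x}$
$462 m{\left(7 + 7 \right)} = 462 \left(- \frac{11}{7 + \left(7 + 7\right)}\right) = 462 \left(- \frac{11}{7 + 14}\right) = 462 \left(- \frac{11}{21}\right) = -242$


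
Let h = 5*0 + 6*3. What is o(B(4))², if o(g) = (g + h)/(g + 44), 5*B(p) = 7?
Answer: 9409/51529 ≈ 0.18260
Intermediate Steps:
B(p) = 7/5 (B(p) = (⅕)*7 = 7/5)
h = 18 (h = 0 + 18 = 18)
o(g) = (18 + g)/(44 + g) (o(g) = (g + 18)/(g + 44) = (18 + g)/(44 + g))
o(B(4))² = ((18 + 7/5)/(44 + 7/5))² = ((97/5)/(227/5))² = ((5/227)*(97/5))² = (97/227)² = 9409/51529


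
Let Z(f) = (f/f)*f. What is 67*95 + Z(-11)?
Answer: 6354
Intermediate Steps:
Z(f) = f (Z(f) = 1*f = f)
67*95 + Z(-11) = 67*95 - 11 = 6365 - 11 = 6354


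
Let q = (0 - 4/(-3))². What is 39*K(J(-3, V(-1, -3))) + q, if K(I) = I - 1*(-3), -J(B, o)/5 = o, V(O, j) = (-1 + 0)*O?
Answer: -686/9 ≈ -76.222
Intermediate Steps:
V(O, j) = -O
q = 16/9 (q = (0 - 4*(-⅓))² = (0 + 4/3)² = (4/3)² = 16/9 ≈ 1.7778)
J(B, o) = -5*o
K(I) = 3 + I (K(I) = I + 3 = 3 + I)
39*K(J(-3, V(-1, -3))) + q = 39*(3 - (-5)*(-1)) + 16/9 = 39*(3 - 5*1) + 16/9 = 39*(3 - 5) + 16/9 = 39*(-2) + 16/9 = -78 + 16/9 = -686/9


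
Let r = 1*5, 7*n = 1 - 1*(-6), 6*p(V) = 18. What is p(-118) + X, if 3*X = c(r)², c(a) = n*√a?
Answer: 14/3 ≈ 4.6667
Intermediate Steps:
p(V) = 3 (p(V) = (⅙)*18 = 3)
n = 1 (n = (1 - 1*(-6))/7 = (1 + 6)/7 = (⅐)*7 = 1)
r = 5
c(a) = √a (c(a) = 1*√a = √a)
X = 5/3 (X = (√5)²/3 = (⅓)*5 = 5/3 ≈ 1.6667)
p(-118) + X = 3 + 5/3 = 14/3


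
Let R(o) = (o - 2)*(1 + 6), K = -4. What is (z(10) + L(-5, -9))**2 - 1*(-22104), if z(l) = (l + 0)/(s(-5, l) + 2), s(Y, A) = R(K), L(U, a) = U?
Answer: 354105/16 ≈ 22132.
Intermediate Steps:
R(o) = -14 + 7*o (R(o) = (-2 + o)*7 = -14 + 7*o)
s(Y, A) = -42 (s(Y, A) = -14 + 7*(-4) = -14 - 28 = -42)
z(l) = -l/40 (z(l) = (l + 0)/(-42 + 2) = l/(-40) = l*(-1/40) = -l/40)
(z(10) + L(-5, -9))**2 - 1*(-22104) = (-1/40*10 - 5)**2 - 1*(-22104) = (-1/4 - 5)**2 + 22104 = (-21/4)**2 + 22104 = 441/16 + 22104 = 354105/16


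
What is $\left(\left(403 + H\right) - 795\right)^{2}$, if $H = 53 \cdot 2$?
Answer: $81796$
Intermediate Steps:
$H = 106$
$\left(\left(403 + H\right) - 795\right)^{2} = \left(\left(403 + 106\right) - 795\right)^{2} = \left(509 - 795\right)^{2} = \left(-286\right)^{2} = 81796$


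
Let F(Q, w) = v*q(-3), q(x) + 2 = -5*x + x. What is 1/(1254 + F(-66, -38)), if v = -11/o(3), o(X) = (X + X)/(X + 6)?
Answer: 1/1089 ≈ 0.00091827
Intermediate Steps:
o(X) = 2*X/(6 + X) (o(X) = (2*X)/(6 + X) = 2*X/(6 + X))
v = -33/2 (v = -11/(2*3/(6 + 3)) = -11/(2*3/9) = -11/(2*3*(⅑)) = -11/⅔ = -11*3/2 = -33/2 ≈ -16.500)
q(x) = -2 - 4*x (q(x) = -2 + (-5*x + x) = -2 - 4*x)
F(Q, w) = -165 (F(Q, w) = -33*(-2 - 4*(-3))/2 = -33*(-2 + 12)/2 = -33/2*10 = -165)
1/(1254 + F(-66, -38)) = 1/(1254 - 165) = 1/1089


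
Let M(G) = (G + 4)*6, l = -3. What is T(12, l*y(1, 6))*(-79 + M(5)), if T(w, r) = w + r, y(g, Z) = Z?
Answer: 150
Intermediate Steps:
T(w, r) = r + w
M(G) = 24 + 6*G (M(G) = (4 + G)*6 = 24 + 6*G)
T(12, l*y(1, 6))*(-79 + M(5)) = (-3*6 + 12)*(-79 + (24 + 6*5)) = (-18 + 12)*(-79 + (24 + 30)) = -6*(-79 + 54) = -6*(-25) = 150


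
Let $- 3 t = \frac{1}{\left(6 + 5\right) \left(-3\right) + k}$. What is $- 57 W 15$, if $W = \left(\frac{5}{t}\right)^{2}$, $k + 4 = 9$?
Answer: $-150822000$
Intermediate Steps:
$k = 5$ ($k = -4 + 9 = 5$)
$t = \frac{1}{84}$ ($t = - \frac{1}{3 \left(\left(6 + 5\right) \left(-3\right) + 5\right)} = - \frac{1}{3 \left(11 \left(-3\right) + 5\right)} = - \frac{1}{3 \left(-33 + 5\right)} = - \frac{1}{3 \left(-28\right)} = \left(- \frac{1}{3}\right) \left(- \frac{1}{28}\right) = \frac{1}{84} \approx 0.011905$)
$W = 176400$ ($W = \left(5 \frac{1}{\frac{1}{84}}\right)^{2} = \left(5 \cdot 84\right)^{2} = 420^{2} = 176400$)
$- 57 W 15 = \left(-57\right) 176400 \cdot 15 = \left(-10054800\right) 15 = -150822000$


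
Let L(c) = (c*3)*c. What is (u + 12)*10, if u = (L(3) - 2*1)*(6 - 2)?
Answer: 1120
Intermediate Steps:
L(c) = 3*c² (L(c) = (3*c)*c = 3*c²)
u = 100 (u = (3*3² - 2*1)*(6 - 2) = (3*9 - 2)*4 = (27 - 2)*4 = 25*4 = 100)
(u + 12)*10 = (100 + 12)*10 = 112*10 = 1120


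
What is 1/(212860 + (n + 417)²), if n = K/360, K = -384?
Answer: 225/86818621 ≈ 2.5916e-6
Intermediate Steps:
n = -16/15 (n = -384/360 = -384*1/360 = -16/15 ≈ -1.0667)
1/(212860 + (n + 417)²) = 1/(212860 + (-16/15 + 417)²) = 1/(212860 + (6239/15)²) = 1/(212860 + 38925121/225) = 1/(86818621/225) = 225/86818621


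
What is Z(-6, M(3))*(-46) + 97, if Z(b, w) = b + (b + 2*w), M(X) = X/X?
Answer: 557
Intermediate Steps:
M(X) = 1
Z(b, w) = 2*b + 2*w
Z(-6, M(3))*(-46) + 97 = (2*(-6) + 2*1)*(-46) + 97 = (-12 + 2)*(-46) + 97 = -10*(-46) + 97 = 460 + 97 = 557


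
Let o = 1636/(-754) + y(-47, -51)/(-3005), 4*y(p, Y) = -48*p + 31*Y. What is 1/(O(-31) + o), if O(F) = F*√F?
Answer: -1828355851036/24474224109642113 + 25463219916784*I*√31/24474224109642113 ≈ -7.4705e-5 + 0.0057928*I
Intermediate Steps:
y(p, Y) = -12*p + 31*Y/4 (y(p, Y) = (-48*p + 31*Y)/4 = -12*p + 31*Y/4)
o = -2017367/906308 (o = 1636/(-754) + (-12*(-47) + (31/4)*(-51))/(-3005) = 1636*(-1/754) + (564 - 1581/4)*(-1/3005) = -818/377 + (675/4)*(-1/3005) = -818/377 - 135/2404 = -2017367/906308 ≈ -2.2259)
O(F) = F^(3/2)
1/(O(-31) + o) = 1/((-31)^(3/2) - 2017367/906308) = 1/(-31*I*√31 - 2017367/906308) = 1/(-2017367/906308 - 31*I*√31)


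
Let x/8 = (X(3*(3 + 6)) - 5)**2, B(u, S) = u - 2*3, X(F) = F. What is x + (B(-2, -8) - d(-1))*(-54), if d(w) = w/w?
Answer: 4358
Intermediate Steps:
d(w) = 1
B(u, S) = -6 + u (B(u, S) = u - 6 = -6 + u)
x = 3872 (x = 8*(3*(3 + 6) - 5)**2 = 8*(3*9 - 5)**2 = 8*(27 - 5)**2 = 8*22**2 = 8*484 = 3872)
x + (B(-2, -8) - d(-1))*(-54) = 3872 + ((-6 - 2) - 1*1)*(-54) = 3872 + (-8 - 1)*(-54) = 3872 - 9*(-54) = 3872 + 486 = 4358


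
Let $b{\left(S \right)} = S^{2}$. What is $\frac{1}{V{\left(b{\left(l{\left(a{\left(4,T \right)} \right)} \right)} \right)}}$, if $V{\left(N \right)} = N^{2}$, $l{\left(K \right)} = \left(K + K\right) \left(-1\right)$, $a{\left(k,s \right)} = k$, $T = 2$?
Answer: $\frac{1}{4096} \approx 0.00024414$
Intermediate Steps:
$l{\left(K \right)} = - 2 K$ ($l{\left(K \right)} = 2 K \left(-1\right) = - 2 K$)
$\frac{1}{V{\left(b{\left(l{\left(a{\left(4,T \right)} \right)} \right)} \right)}} = \frac{1}{\left(\left(\left(-2\right) 4\right)^{2}\right)^{2}} = \frac{1}{\left(\left(-8\right)^{2}\right)^{2}} = \frac{1}{64^{2}} = \frac{1}{4096}$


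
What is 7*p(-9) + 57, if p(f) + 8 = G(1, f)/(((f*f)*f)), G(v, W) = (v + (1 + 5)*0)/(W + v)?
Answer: 5839/5832 ≈ 1.0012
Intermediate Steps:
G(v, W) = v/(W + v) (G(v, W) = (v + 6*0)/(W + v) = (v + 0)/(W + v) = v/(W + v))
p(f) = -8 + 1/(f**3*(1 + f)) (p(f) = -8 + (1/(f + 1))/(((f*f)*f)) = -8 + (1/(1 + f))/((f**2*f)) = -8 + 1/((1 + f)*(f**3)) = -8 + 1/((1 + f)*f**3) = -8 + 1/(f**3*(1 + f)))
7*p(-9) + 57 = 7*(-8 + 1/((-9)**3*(1 - 9))) + 57 = 7*(-8 - 1/729/(-8)) + 57 = 7*(-8 - 1/729*(-1/8)) + 57 = 7*(-8 + 1/5832) + 57 = 7*(-46655/5832) + 57 = -326585/5832 + 57 = 5839/5832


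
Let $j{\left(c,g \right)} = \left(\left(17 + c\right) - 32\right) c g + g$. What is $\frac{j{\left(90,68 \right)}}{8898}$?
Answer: $\frac{229534}{4449} \approx 51.592$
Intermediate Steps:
$j{\left(c,g \right)} = g + c g \left(-15 + c\right)$ ($j{\left(c,g \right)} = \left(-15 + c\right) c g + g = c \left(-15 + c\right) g + g = c g \left(-15 + c\right) + g = g + c g \left(-15 + c\right)$)
$\frac{j{\left(90,68 \right)}}{8898} = \frac{68 \left(1 + 90^{2} - 1350\right)}{8898} = 68 \left(1 + 8100 - 1350\right) \frac{1}{8898} = 68 \cdot 6751 \cdot \frac{1}{8898} = 459068 \cdot \frac{1}{8898} = \frac{229534}{4449}$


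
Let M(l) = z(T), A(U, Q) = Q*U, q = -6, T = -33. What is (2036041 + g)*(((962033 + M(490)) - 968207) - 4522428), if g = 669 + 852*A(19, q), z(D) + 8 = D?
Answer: -8783674447226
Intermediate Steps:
z(D) = -8 + D
M(l) = -41 (M(l) = -8 - 33 = -41)
g = -96459 (g = 669 + 852*(-6*19) = 669 + 852*(-114) = 669 - 97128 = -96459)
(2036041 + g)*(((962033 + M(490)) - 968207) - 4522428) = (2036041 - 96459)*(((962033 - 41) - 968207) - 4522428) = 1939582*((961992 - 968207) - 4522428) = 1939582*(-6215 - 4522428) = 1939582*(-4528643) = -8783674447226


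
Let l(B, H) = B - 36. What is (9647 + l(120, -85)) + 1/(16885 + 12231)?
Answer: 283327797/29116 ≈ 9731.0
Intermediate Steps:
l(B, H) = -36 + B
(9647 + l(120, -85)) + 1/(16885 + 12231) = (9647 + (-36 + 120)) + 1/(16885 + 12231) = (9647 + 84) + 1/29116 = 9731 + 1/29116 = 283327797/29116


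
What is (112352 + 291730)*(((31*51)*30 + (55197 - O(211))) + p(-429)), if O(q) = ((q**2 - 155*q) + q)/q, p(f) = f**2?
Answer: 115814346102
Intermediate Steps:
O(q) = (q**2 - 154*q)/q
(112352 + 291730)*(((31*51)*30 + (55197 - O(211))) + p(-429)) = (112352 + 291730)*(((31*51)*30 + (55197 - (-154 + 211))) + (-429)**2) = 404082*((1581*30 + (55197 - 1*57)) + 184041) = 404082*((47430 + (55197 - 57)) + 184041) = 404082*((47430 + 55140) + 184041) = 404082*(102570 + 184041) = 404082*286611 = 115814346102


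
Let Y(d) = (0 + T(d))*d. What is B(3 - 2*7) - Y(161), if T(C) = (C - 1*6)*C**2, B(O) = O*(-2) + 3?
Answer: -646858530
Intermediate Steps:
B(O) = 3 - 2*O (B(O) = -2*O + 3 = 3 - 2*O)
T(C) = C**2*(-6 + C) (T(C) = (C - 6)*C**2 = (-6 + C)*C**2 = C**2*(-6 + C))
Y(d) = d**3*(-6 + d) (Y(d) = (0 + d**2*(-6 + d))*d = (d**2*(-6 + d))*d = d**3*(-6 + d))
B(3 - 2*7) - Y(161) = (3 - 2*(3 - 2*7)) - 161**3*(-6 + 161) = (3 - 2*(3 - 14)) - 4173281*155 = (3 - 2*(-11)) - 1*646858555 = (3 + 22) - 646858555 = 25 - 646858555 = -646858530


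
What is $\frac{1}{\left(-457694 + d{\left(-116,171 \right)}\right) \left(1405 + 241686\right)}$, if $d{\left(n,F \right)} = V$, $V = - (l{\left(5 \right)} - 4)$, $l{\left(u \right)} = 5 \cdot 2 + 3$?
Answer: $- \frac{1}{111263479973} \approx -8.9877 \cdot 10^{-12}$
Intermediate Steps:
$l{\left(u \right)} = 13$ ($l{\left(u \right)} = 10 + 3 = 13$)
$V = -9$ ($V = - (13 - 4) = \left(-1\right) 9 = -9$)
$d{\left(n,F \right)} = -9$
$\frac{1}{\left(-457694 + d{\left(-116,171 \right)}\right) \left(1405 + 241686\right)} = \frac{1}{\left(-457694 - 9\right) \left(1405 + 241686\right)} = \frac{1}{\left(-457703\right) 243091} = \frac{1}{-111263479973} = - \frac{1}{111263479973}$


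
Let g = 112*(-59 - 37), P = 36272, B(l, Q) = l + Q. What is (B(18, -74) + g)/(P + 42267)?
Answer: -10808/78539 ≈ -0.13761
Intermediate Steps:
B(l, Q) = Q + l
g = -10752 (g = 112*(-96) = -10752)
(B(18, -74) + g)/(P + 42267) = ((-74 + 18) - 10752)/(36272 + 42267) = (-56 - 10752)/78539 = -10808*1/78539 = -10808/78539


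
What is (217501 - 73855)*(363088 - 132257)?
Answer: 33157949826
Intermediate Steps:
(217501 - 73855)*(363088 - 132257) = 143646*230831 = 33157949826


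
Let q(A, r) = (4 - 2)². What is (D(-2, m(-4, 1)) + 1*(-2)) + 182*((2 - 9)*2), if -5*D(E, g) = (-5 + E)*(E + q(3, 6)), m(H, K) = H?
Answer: -12736/5 ≈ -2547.2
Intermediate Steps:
q(A, r) = 4 (q(A, r) = 2² = 4)
D(E, g) = -(-5 + E)*(4 + E)/5 (D(E, g) = -(-5 + E)*(E + 4)/5 = -(-5 + E)*(4 + E)/5)
(D(-2, m(-4, 1)) + 1*(-2)) + 182*((2 - 9)*2) = ((4 - ⅕*(-2)² + (⅕)*(-2)) + 1*(-2)) + 182*((2 - 9)*2) = ((4 - ⅕*4 - ⅖) - 2) + 182*(-7*2) = ((4 - ⅘ - ⅖) - 2) + 182*(-14) = (14/5 - 2) - 2548 = ⅘ - 2548 = -12736/5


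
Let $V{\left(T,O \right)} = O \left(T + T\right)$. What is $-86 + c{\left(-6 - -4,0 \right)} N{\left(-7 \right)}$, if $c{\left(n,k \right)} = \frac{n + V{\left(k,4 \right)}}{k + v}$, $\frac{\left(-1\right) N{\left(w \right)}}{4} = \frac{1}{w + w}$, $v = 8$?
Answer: $- \frac{1205}{14} \approx -86.071$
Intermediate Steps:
$N{\left(w \right)} = - \frac{2}{w}$ ($N{\left(w \right)} = - \frac{4}{w + w} = - \frac{4}{2 w} = - 4 \frac{1}{2 w} = - \frac{2}{w}$)
$V{\left(T,O \right)} = 2 O T$ ($V{\left(T,O \right)} = O 2 T = 2 O T$)
$c{\left(n,k \right)} = \frac{n + 8 k}{8 + k}$ ($c{\left(n,k \right)} = \frac{n + 2 \cdot 4 k}{k + 8} = \frac{n + 8 k}{8 + k}$)
$-86 + c{\left(-6 - -4,0 \right)} N{\left(-7 \right)} = -86 + \frac{\left(-6 - -4\right) + 8 \cdot 0}{8 + 0} \left(- \frac{2}{-7}\right) = -86 + \frac{\left(-6 + 4\right) + 0}{8} \left(\left(-2\right) \left(- \frac{1}{7}\right)\right) = -86 + \frac{-2 + 0}{8} \cdot \frac{2}{7} = -86 + \frac{1}{8} \left(-2\right) \frac{2}{7} = -86 - \frac{1}{14} = - \frac{1205}{14}$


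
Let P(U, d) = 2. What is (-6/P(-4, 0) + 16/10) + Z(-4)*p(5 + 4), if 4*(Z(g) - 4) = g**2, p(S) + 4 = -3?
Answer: -287/5 ≈ -57.400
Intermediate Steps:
p(S) = -7 (p(S) = -4 - 3 = -7)
Z(g) = 4 + g**2/4
(-6/P(-4, 0) + 16/10) + Z(-4)*p(5 + 4) = (-6/2 + 16/10) + (4 + (1/4)*(-4)**2)*(-7) = (-6*1/2 + 16*(1/10)) + (4 + (1/4)*16)*(-7) = (-3 + 8/5) + (4 + 4)*(-7) = -7/5 + 8*(-7) = -7/5 - 56 = -287/5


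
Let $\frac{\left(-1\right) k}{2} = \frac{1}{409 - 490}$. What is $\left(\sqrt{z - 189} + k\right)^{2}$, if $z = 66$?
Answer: $- \frac{806999}{6561} + \frac{4 i \sqrt{123}}{81} \approx -123.0 + 0.54768 i$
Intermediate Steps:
$k = \frac{2}{81}$ ($k = - \frac{2}{409 - 490} = - \frac{2}{-81} = \left(-2\right) \left(- \frac{1}{81}\right) = \frac{2}{81} \approx 0.024691$)
$\left(\sqrt{z - 189} + k\right)^{2} = \left(\sqrt{66 - 189} + \frac{2}{81}\right)^{2} = \left(\sqrt{-123} + \frac{2}{81}\right)^{2} = \left(i \sqrt{123} + \frac{2}{81}\right)^{2} = \left(\frac{2}{81} + i \sqrt{123}\right)^{2}$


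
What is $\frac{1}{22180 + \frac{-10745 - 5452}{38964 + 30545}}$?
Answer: $\frac{69509}{1541693423} \approx 4.5086 \cdot 10^{-5}$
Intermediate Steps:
$\frac{1}{22180 + \frac{-10745 - 5452}{38964 + 30545}} = \frac{1}{22180 - \frac{16197}{69509}} = \frac{1}{\frac{1541693423}{69509}} = \frac{69509}{1541693423}$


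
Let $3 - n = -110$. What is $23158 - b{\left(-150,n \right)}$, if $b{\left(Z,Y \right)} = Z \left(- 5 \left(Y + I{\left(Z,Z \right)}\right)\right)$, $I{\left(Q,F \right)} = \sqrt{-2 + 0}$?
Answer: $-61592 - 750 i \sqrt{2} \approx -61592.0 - 1060.7 i$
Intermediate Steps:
$n = 113$ ($n = 3 - -110 = 3 + 110 = 113$)
$I{\left(Q,F \right)} = i \sqrt{2}$ ($I{\left(Q,F \right)} = \sqrt{-2} = i \sqrt{2}$)
$b{\left(Z,Y \right)} = Z \left(- 5 Y - 5 i \sqrt{2}\right)$ ($b{\left(Z,Y \right)} = Z \left(- 5 \left(Y + i \sqrt{2}\right)\right) = Z \left(- 5 Y - 5 i \sqrt{2}\right)$)
$23158 - b{\left(-150,n \right)} = 23158 - \left(-5\right) \left(-150\right) \left(113 + i \sqrt{2}\right) = 23158 - \left(84750 + 750 i \sqrt{2}\right) = -61592 - 750 i \sqrt{2}$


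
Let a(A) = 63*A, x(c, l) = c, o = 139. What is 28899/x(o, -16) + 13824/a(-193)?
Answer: 38829045/187789 ≈ 206.77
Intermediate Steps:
28899/x(o, -16) + 13824/a(-193) = 28899/139 + 13824/((63*(-193))) = 28899*(1/139) + 13824/(-12159) = 28899/139 + 13824*(-1/12159) = 28899/139 - 1536/1351 = 38829045/187789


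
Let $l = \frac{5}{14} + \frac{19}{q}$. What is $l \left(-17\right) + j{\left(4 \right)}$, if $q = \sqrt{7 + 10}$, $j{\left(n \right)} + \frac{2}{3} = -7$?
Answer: $- \frac{577}{42} - 19 \sqrt{17} \approx -92.077$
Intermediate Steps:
$j{\left(n \right)} = - \frac{23}{3}$ ($j{\left(n \right)} = - \frac{2}{3} - 7 = - \frac{23}{3}$)
$q = \sqrt{17} \approx 4.1231$
$l = \frac{5}{14} + \frac{19 \sqrt{17}}{17}$ ($l = \frac{5}{14} + \frac{19}{\sqrt{17}} = 5 \cdot \frac{1}{14} + 19 \frac{\sqrt{17}}{17} = \frac{5}{14} + \frac{19 \sqrt{17}}{17} \approx 4.9653$)
$l \left(-17\right) + j{\left(4 \right)} = \left(\frac{5}{14} + \frac{19 \sqrt{17}}{17}\right) \left(-17\right) - \frac{23}{3} = \left(- \frac{85}{14} - 19 \sqrt{17}\right) - \frac{23}{3} = - \frac{577}{42} - 19 \sqrt{17}$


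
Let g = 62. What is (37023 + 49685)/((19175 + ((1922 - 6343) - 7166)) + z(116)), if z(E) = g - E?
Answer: 43354/3767 ≈ 11.509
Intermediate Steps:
z(E) = 62 - E
(37023 + 49685)/((19175 + ((1922 - 6343) - 7166)) + z(116)) = (37023 + 49685)/((19175 + ((1922 - 6343) - 7166)) + (62 - 1*116)) = 86708/((19175 + (-4421 - 7166)) + (62 - 116)) = 86708/((19175 - 11587) - 54) = 86708/(7588 - 54) = 86708/7534 = 86708*(1/7534) = 43354/3767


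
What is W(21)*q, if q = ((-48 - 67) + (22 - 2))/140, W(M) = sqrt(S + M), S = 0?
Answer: -19*sqrt(21)/28 ≈ -3.1096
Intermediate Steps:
W(M) = sqrt(M) (W(M) = sqrt(0 + M) = sqrt(M))
q = -19/28 (q = (-115 + 20)*(1/140) = -95*1/140 = -19/28 ≈ -0.67857)
W(21)*q = sqrt(21)*(-19/28) = -19*sqrt(21)/28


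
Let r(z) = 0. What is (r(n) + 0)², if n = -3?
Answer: 0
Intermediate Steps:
(r(n) + 0)² = (0 + 0)² = 0² = 0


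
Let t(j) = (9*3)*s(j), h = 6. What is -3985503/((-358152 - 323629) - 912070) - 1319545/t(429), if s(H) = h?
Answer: -2102512466309/258203862 ≈ -8142.8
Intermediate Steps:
s(H) = 6
t(j) = 162 (t(j) = (9*3)*6 = 27*6 = 162)
-3985503/((-358152 - 323629) - 912070) - 1319545/t(429) = -3985503/((-358152 - 323629) - 912070) - 1319545/162 = -3985503/(-681781 - 912070) - 1319545*1/162 = -3985503/(-1593851) - 1319545/162 = -3985503*(-1/1593851) - 1319545/162 = 3985503/1593851 - 1319545/162 = -2102512466309/258203862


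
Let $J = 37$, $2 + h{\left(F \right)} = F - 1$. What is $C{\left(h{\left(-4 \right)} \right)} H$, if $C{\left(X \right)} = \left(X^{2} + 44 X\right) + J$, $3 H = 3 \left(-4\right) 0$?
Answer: $0$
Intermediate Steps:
$h{\left(F \right)} = -3 + F$ ($h{\left(F \right)} = -2 + \left(F - 1\right) = -2 + \left(-1 + F\right) = -3 + F$)
$H = 0$ ($H = \frac{3 \left(-4\right) 0}{3} = \frac{\left(-12\right) 0}{3} = \frac{1}{3} \cdot 0 = 0$)
$C{\left(X \right)} = 37 + X^{2} + 44 X$ ($C{\left(X \right)} = \left(X^{2} + 44 X\right) + 37 = 37 + X^{2} + 44 X$)
$C{\left(h{\left(-4 \right)} \right)} H = \left(37 + \left(-3 - 4\right)^{2} + 44 \left(-3 - 4\right)\right) 0 = \left(37 + \left(-7\right)^{2} + 44 \left(-7\right)\right) 0 = \left(37 + 49 - 308\right) 0 = \left(-222\right) 0 = 0$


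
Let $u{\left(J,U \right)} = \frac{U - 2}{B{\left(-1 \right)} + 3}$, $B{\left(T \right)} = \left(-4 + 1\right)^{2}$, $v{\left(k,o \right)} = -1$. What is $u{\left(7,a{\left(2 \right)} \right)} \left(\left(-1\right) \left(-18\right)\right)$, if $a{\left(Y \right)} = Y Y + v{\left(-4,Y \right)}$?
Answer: $\frac{3}{2} \approx 1.5$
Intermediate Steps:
$B{\left(T \right)} = 9$ ($B{\left(T \right)} = \left(-3\right)^{2} = 9$)
$a{\left(Y \right)} = -1 + Y^{2}$ ($a{\left(Y \right)} = Y Y - 1 = Y^{2} - 1 = -1 + Y^{2}$)
$u{\left(J,U \right)} = - \frac{1}{6} + \frac{U}{12}$ ($u{\left(J,U \right)} = \frac{U - 2}{9 + 3} = \frac{-2 + U}{12} = \left(-2 + U\right) \frac{1}{12} = - \frac{1}{6} + \frac{U}{12}$)
$u{\left(7,a{\left(2 \right)} \right)} \left(\left(-1\right) \left(-18\right)\right) = \left(- \frac{1}{6} + \frac{-1 + 2^{2}}{12}\right) \left(\left(-1\right) \left(-18\right)\right) = \left(- \frac{1}{6} + \frac{-1 + 4}{12}\right) 18 = \left(- \frac{1}{6} + \frac{1}{12} \cdot 3\right) 18 = \left(- \frac{1}{6} + \frac{1}{4}\right) 18 = \frac{1}{12} \cdot 18 = \frac{3}{2}$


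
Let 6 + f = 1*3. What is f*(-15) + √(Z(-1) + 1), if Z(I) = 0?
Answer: 46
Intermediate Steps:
f = -3 (f = -6 + 1*3 = -6 + 3 = -3)
f*(-15) + √(Z(-1) + 1) = -3*(-15) + √(0 + 1) = 45 + √1 = 45 + 1 = 46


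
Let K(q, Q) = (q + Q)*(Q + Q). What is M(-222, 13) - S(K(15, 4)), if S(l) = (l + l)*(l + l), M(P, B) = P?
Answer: -92638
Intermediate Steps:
K(q, Q) = 2*Q*(Q + q) (K(q, Q) = (Q + q)*(2*Q) = 2*Q*(Q + q))
S(l) = 4*l**2 (S(l) = (2*l)*(2*l) = 4*l**2)
M(-222, 13) - S(K(15, 4)) = -222 - 4*(2*4*(4 + 15))**2 = -222 - 4*(2*4*19)**2 = -222 - 4*152**2 = -222 - 4*23104 = -222 - 1*92416 = -222 - 92416 = -92638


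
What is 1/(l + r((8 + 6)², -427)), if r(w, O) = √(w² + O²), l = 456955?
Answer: 91391/41761530256 - 7*√4505/208807651280 ≈ 2.1862e-6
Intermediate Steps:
r(w, O) = √(O² + w²)
1/(l + r((8 + 6)², -427)) = 1/(456955 + √((-427)² + ((8 + 6)²)²)) = 1/(456955 + √(182329 + (14²)²)) = 1/(456955 + √(182329 + 196²)) = 1/(456955 + √(182329 + 38416)) = 1/(456955 + √220745) = 1/(456955 + 7*√4505)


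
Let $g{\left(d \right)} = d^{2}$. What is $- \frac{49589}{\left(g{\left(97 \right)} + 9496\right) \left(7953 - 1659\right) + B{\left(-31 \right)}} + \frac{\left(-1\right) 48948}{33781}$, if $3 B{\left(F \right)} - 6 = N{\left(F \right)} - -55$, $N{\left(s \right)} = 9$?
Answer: $- \frac{17477713075467}{12058610342680} \approx -1.4494$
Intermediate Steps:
$B{\left(F \right)} = \frac{70}{3}$ ($B{\left(F \right)} = 2 + \frac{9 - -55}{3} = 2 + \frac{9 + 55}{3} = 2 + \frac{1}{3} \cdot 64 = 2 + \frac{64}{3} = \frac{70}{3}$)
$- \frac{49589}{\left(g{\left(97 \right)} + 9496\right) \left(7953 - 1659\right) + B{\left(-31 \right)}} + \frac{\left(-1\right) 48948}{33781} = - \frac{49589}{\left(97^{2} + 9496\right) \left(7953 - 1659\right) + \frac{70}{3}} + \frac{\left(-1\right) 48948}{33781} = - \frac{49589}{\left(9409 + 9496\right) 6294 + \frac{70}{3}} - \frac{48948}{33781} = - \frac{49589}{18905 \cdot 6294 + \frac{70}{3}} - \frac{48948}{33781} = - \frac{49589}{118988070 + \frac{70}{3}} - \frac{48948}{33781} = - \frac{49589}{\frac{356964280}{3}} - \frac{48948}{33781} = \left(-49589\right) \frac{3}{356964280} - \frac{48948}{33781} = - \frac{148767}{356964280} - \frac{48948}{33781} = - \frac{17477713075467}{12058610342680}$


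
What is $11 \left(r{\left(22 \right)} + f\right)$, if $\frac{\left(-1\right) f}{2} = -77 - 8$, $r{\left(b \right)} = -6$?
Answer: $1804$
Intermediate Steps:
$f = 170$ ($f = - 2 \left(-77 - 8\right) = \left(-2\right) \left(-85\right) = 170$)
$11 \left(r{\left(22 \right)} + f\right) = 11 \left(-6 + 170\right) = 11 \cdot 164 = 1804$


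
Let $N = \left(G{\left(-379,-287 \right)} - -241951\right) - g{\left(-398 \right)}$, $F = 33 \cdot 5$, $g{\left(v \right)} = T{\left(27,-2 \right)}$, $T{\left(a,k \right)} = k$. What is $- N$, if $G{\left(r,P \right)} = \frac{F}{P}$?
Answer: $- \frac{69440346}{287} \approx -2.4195 \cdot 10^{5}$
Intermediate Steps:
$g{\left(v \right)} = -2$
$F = 165$
$G{\left(r,P \right)} = \frac{165}{P}$
$N = \frac{69440346}{287}$ ($N = \left(\frac{165}{-287} - -241951\right) - -2 = \left(165 \left(- \frac{1}{287}\right) + 241951\right) + 2 = \left(- \frac{165}{287} + 241951\right) + 2 = \frac{69439772}{287} + 2 = \frac{69440346}{287} \approx 2.4195 \cdot 10^{5}$)
$- N = \left(-1\right) \frac{69440346}{287} = - \frac{69440346}{287}$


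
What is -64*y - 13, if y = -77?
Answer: 4915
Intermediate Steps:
-64*y - 13 = -64*(-77) - 13 = 4928 - 13 = 4915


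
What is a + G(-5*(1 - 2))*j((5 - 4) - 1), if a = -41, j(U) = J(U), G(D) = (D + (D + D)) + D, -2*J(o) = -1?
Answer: -31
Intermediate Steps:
J(o) = ½ (J(o) = -½*(-1) = ½)
G(D) = 4*D (G(D) = (D + 2*D) + D = 3*D + D = 4*D)
j(U) = ½
a + G(-5*(1 - 2))*j((5 - 4) - 1) = -41 + (4*(-5*(1 - 2)))*(½) = -41 + (4*(-5*(-1)))*(½) = -41 + (4*5)*(½) = -41 + 20*(½) = -41 + 10 = -31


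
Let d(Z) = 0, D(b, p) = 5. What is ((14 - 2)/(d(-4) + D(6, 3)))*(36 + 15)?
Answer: 612/5 ≈ 122.40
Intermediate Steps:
((14 - 2)/(d(-4) + D(6, 3)))*(36 + 15) = ((14 - 2)/(0 + 5))*(36 + 15) = (12/5)*51 = 612/5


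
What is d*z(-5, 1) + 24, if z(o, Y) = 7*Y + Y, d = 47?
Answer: 400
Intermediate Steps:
z(o, Y) = 8*Y
d*z(-5, 1) + 24 = 47*(8*1) + 24 = 47*8 + 24 = 376 + 24 = 400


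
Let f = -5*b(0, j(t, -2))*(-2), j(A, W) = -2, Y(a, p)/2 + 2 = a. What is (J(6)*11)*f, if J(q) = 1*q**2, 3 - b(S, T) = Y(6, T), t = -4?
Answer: -19800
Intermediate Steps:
Y(a, p) = -4 + 2*a
b(S, T) = -5 (b(S, T) = 3 - (-4 + 2*6) = 3 - (-4 + 12) = 3 - 1*8 = 3 - 8 = -5)
f = -50 (f = -5*(-5)*(-2) = 25*(-2) = -50)
J(q) = q**2
(J(6)*11)*f = (6**2*11)*(-50) = (36*11)*(-50) = 396*(-50) = -19800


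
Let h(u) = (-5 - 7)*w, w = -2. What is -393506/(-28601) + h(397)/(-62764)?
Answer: 6174331040/448778291 ≈ 13.758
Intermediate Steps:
h(u) = 24 (h(u) = (-5 - 7)*(-2) = -12*(-2) = 24)
-393506/(-28601) + h(397)/(-62764) = -393506/(-28601) + 24/(-62764) = -393506*(-1/28601) + 24*(-1/62764) = 393506/28601 - 6/15691 = 6174331040/448778291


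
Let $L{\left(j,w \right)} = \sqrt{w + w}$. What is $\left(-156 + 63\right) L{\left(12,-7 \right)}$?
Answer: $- 93 i \sqrt{14} \approx - 347.97 i$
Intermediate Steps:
$L{\left(j,w \right)} = \sqrt{2} \sqrt{w}$ ($L{\left(j,w \right)} = \sqrt{2 w} = \sqrt{2} \sqrt{w}$)
$\left(-156 + 63\right) L{\left(12,-7 \right)} = \left(-156 + 63\right) \sqrt{2} \sqrt{-7} = - 93 \sqrt{2} i \sqrt{7} = - 93 i \sqrt{14}$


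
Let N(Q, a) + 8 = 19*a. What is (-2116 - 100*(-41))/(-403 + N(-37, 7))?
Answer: -992/139 ≈ -7.1367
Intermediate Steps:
N(Q, a) = -8 + 19*a
(-2116 - 100*(-41))/(-403 + N(-37, 7)) = (-2116 - 100*(-41))/(-403 + (-8 + 19*7)) = (-2116 + 4100)/(-403 + (-8 + 133)) = 1984/(-403 + 125) = 1984/(-278) = 1984*(-1/278) = -992/139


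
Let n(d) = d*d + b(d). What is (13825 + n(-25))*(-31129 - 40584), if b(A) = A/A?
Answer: -1036324563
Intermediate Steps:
b(A) = 1
n(d) = 1 + d² (n(d) = d*d + 1 = d² + 1 = 1 + d²)
(13825 + n(-25))*(-31129 - 40584) = (13825 + (1 + (-25)²))*(-31129 - 40584) = (13825 + (1 + 625))*(-71713) = (13825 + 626)*(-71713) = 14451*(-71713) = -1036324563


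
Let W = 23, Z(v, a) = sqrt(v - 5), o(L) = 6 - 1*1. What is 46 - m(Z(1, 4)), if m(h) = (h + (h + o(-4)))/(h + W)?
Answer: 595/13 - 2*I/13 ≈ 45.769 - 0.15385*I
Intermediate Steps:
o(L) = 5 (o(L) = 6 - 1 = 5)
Z(v, a) = sqrt(-5 + v)
m(h) = (5 + 2*h)/(23 + h) (m(h) = (h + (h + 5))/(h + 23) = (h + (5 + h))/(23 + h) = (5 + 2*h)/(23 + h))
46 - m(Z(1, 4)) = 46 - (5 + 2*sqrt(-5 + 1))/(23 + sqrt(-5 + 1)) = 46 - (5 + 2*sqrt(-4))/(23 + sqrt(-4)) = 46 - (5 + 2*(2*I))/(23 + 2*I) = 46 - (23 - 2*I)/533*(5 + 4*I) = 46 - (5 + 4*I)*(23 - 2*I)/533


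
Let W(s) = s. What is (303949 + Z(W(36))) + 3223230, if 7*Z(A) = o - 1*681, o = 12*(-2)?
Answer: 24689548/7 ≈ 3.5271e+6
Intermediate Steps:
o = -24
Z(A) = -705/7 (Z(A) = (-24 - 1*681)/7 = (-24 - 681)/7 = (⅐)*(-705) = -705/7)
(303949 + Z(W(36))) + 3223230 = (303949 - 705/7) + 3223230 = 2126938/7 + 3223230 = 24689548/7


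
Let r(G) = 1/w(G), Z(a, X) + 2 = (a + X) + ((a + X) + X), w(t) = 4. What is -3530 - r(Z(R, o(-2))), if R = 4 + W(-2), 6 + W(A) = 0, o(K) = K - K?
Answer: -14121/4 ≈ -3530.3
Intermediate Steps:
o(K) = 0
W(A) = -6 (W(A) = -6 + 0 = -6)
R = -2 (R = 4 - 6 = -2)
Z(a, X) = -2 + 2*a + 3*X (Z(a, X) = -2 + ((a + X) + ((a + X) + X)) = -2 + ((X + a) + ((X + a) + X)) = -2 + ((X + a) + (a + 2*X)) = -2 + (2*a + 3*X) = -2 + 2*a + 3*X)
r(G) = 1/4
-3530 - r(Z(R, o(-2))) = -3530 - 1*1/4 = -3530 - 1/4 = -14121/4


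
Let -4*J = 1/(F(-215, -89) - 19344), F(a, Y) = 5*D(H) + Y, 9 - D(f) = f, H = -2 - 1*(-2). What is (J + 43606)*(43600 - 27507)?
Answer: 54422221331709/77552 ≈ 7.0175e+8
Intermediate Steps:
H = 0 (H = -2 + 2 = 0)
D(f) = 9 - f
F(a, Y) = 45 + Y (F(a, Y) = 5*(9 - 1*0) + Y = 5*(9 + 0) + Y = 5*9 + Y = 45 + Y)
J = 1/77552 (J = -1/(4*((45 - 89) - 19344)) = -1/(4*(-44 - 19344)) = -¼/(-19388) = -¼*(-1/19388) = 1/77552 ≈ 1.2895e-5)
(J + 43606)*(43600 - 27507) = (1/77552 + 43606)*(43600 - 27507) = (3381732513/77552)*16093 = 54422221331709/77552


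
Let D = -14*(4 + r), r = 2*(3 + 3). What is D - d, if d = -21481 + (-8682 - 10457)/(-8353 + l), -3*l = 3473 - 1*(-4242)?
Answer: 696619501/32774 ≈ 21255.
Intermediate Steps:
l = -7715/3 (l = -(3473 - 1*(-4242))/3 = -(3473 + 4242)/3 = -⅓*7715 = -7715/3 ≈ -2571.7)
r = 12 (r = 2*6 = 12)
d = -703960877/32774 (d = -21481 + (-8682 - 10457)/(-8353 - 7715/3) = -21481 - 19139/(-32774/3) = -21481 - 19139*(-3/32774) = -21481 + 57417/32774 = -703960877/32774 ≈ -21479.)
D = -224 (D = -14*(4 + 12) = -14*16 = -224)
D - d = -224 - 1*(-703960877/32774) = -224 + 703960877/32774 = 696619501/32774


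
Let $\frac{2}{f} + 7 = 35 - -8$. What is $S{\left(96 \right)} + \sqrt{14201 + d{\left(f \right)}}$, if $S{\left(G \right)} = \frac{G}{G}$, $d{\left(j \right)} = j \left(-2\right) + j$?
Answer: $1 + \frac{\sqrt{511234}}{6} \approx 120.17$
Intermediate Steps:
$f = \frac{1}{18}$ ($f = \frac{2}{-7 + \left(35 - -8\right)} = \frac{2}{-7 + \left(35 + 8\right)} = \frac{2}{-7 + 43} = \frac{2}{36} = 2 \cdot \frac{1}{36} = \frac{1}{18} \approx 0.055556$)
$d{\left(j \right)} = - j$ ($d{\left(j \right)} = - 2 j + j = - j$)
$S{\left(G \right)} = 1$
$S{\left(96 \right)} + \sqrt{14201 + d{\left(f \right)}} = 1 + \sqrt{14201 - \frac{1}{18}} = 1 + \sqrt{\frac{255617}{18}} = 1 + \frac{\sqrt{511234}}{6}$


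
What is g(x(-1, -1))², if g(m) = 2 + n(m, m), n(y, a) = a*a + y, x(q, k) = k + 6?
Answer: 1024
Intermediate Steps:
x(q, k) = 6 + k
n(y, a) = y + a² (n(y, a) = a² + y = y + a²)
g(m) = 2 + m + m² (g(m) = 2 + (m + m²) = 2 + m + m²)
g(x(-1, -1))² = (2 + (6 - 1) + (6 - 1)²)² = (2 + 5 + 5²)² = (2 + 5 + 25)² = 32² = 1024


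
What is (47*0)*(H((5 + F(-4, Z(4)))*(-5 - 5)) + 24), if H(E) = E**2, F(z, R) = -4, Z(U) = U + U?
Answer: 0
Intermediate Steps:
Z(U) = 2*U
(47*0)*(H((5 + F(-4, Z(4)))*(-5 - 5)) + 24) = (47*0)*(((5 - 4)*(-5 - 5))**2 + 24) = 0*((1*(-10))**2 + 24) = 0*((-10)**2 + 24) = 0*(100 + 24) = 0*124 = 0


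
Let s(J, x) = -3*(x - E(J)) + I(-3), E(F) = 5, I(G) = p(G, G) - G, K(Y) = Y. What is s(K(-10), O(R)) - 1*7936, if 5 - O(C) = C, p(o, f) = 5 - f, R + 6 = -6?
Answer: -7961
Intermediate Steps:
R = -12 (R = -6 - 6 = -12)
I(G) = 5 - 2*G (I(G) = (5 - G) - G = 5 - 2*G)
O(C) = 5 - C
s(J, x) = 26 - 3*x (s(J, x) = -3*(x - 1*5) + (5 - 2*(-3)) = -3*(x - 5) + (5 + 6) = -3*(-5 + x) + 11 = (15 - 3*x) + 11 = 26 - 3*x)
s(K(-10), O(R)) - 1*7936 = (26 - 3*(5 - 1*(-12))) - 1*7936 = (26 - 3*(5 + 12)) - 7936 = (26 - 3*17) - 7936 = (26 - 51) - 7936 = -25 - 7936 = -7961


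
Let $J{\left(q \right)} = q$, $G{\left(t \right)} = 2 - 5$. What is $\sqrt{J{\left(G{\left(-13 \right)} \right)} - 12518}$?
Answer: $i \sqrt{12521} \approx 111.9 i$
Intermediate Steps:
$G{\left(t \right)} = -3$
$\sqrt{J{\left(G{\left(-13 \right)} \right)} - 12518} = \sqrt{-3 - 12518} = \sqrt{-12521} = i \sqrt{12521}$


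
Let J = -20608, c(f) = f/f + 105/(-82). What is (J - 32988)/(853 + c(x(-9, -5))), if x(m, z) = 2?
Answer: -4394872/69923 ≈ -62.853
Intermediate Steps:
c(f) = -23/82 (c(f) = 1 + 105*(-1/82) = 1 - 105/82 = -23/82)
(J - 32988)/(853 + c(x(-9, -5))) = (-20608 - 32988)/(853 - 23/82) = -53596/69923/82 = -53596*82/69923 = -4394872/69923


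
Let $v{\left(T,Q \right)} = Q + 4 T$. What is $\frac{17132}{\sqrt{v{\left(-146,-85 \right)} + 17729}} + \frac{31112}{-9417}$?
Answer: $- \frac{31112}{9417} + \frac{8566 \sqrt{4265}}{4265} \approx 127.86$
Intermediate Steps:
$\frac{17132}{\sqrt{v{\left(-146,-85 \right)} + 17729}} + \frac{31112}{-9417} = \frac{17132}{\sqrt{\left(-85 + 4 \left(-146\right)\right) + 17729}} + \frac{31112}{-9417} = \frac{17132}{\sqrt{\left(-85 - 584\right) + 17729}} + 31112 \left(- \frac{1}{9417}\right) = \frac{17132}{\sqrt{-669 + 17729}} - \frac{31112}{9417} = \frac{17132}{\sqrt{17060}} - \frac{31112}{9417} = \frac{17132}{2 \sqrt{4265}} - \frac{31112}{9417} = 17132 \frac{\sqrt{4265}}{8530} - \frac{31112}{9417} = \frac{8566 \sqrt{4265}}{4265} - \frac{31112}{9417} = - \frac{31112}{9417} + \frac{8566 \sqrt{4265}}{4265}$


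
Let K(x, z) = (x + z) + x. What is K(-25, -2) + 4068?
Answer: 4016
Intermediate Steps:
K(x, z) = z + 2*x
K(-25, -2) + 4068 = (-2 + 2*(-25)) + 4068 = (-2 - 50) + 4068 = -52 + 4068 = 4016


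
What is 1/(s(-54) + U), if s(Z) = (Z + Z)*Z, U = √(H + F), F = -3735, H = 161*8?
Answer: 5832/34014671 - I*√2447/34014671 ≈ 0.00017146 - 1.4543e-6*I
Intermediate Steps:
H = 1288
U = I*√2447 (U = √(1288 - 3735) = √(-2447) = I*√2447 ≈ 49.467*I)
s(Z) = 2*Z² (s(Z) = (2*Z)*Z = 2*Z²)
1/(s(-54) + U) = 1/(2*(-54)² + I*√2447) = 1/(2*2916 + I*√2447) = 1/(5832 + I*√2447)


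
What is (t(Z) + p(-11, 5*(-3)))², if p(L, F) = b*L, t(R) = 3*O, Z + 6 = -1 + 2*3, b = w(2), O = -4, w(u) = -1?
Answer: 1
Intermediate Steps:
b = -1
Z = -1 (Z = -6 + (-1 + 2*3) = -6 + (-1 + 6) = -6 + 5 = -1)
t(R) = -12 (t(R) = 3*(-4) = -12)
p(L, F) = -L
(t(Z) + p(-11, 5*(-3)))² = (-12 - 1*(-11))² = (-12 + 11)² = (-1)² = 1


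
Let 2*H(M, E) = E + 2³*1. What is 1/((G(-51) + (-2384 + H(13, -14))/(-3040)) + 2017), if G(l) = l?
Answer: 3040/5979027 ≈ 0.00050844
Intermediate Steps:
H(M, E) = 4 + E/2 (H(M, E) = (E + 2³*1)/2 = (E + 8*1)/2 = (E + 8)/2 = (8 + E)/2 = 4 + E/2)
1/((G(-51) + (-2384 + H(13, -14))/(-3040)) + 2017) = 1/((-51 + (-2384 + (4 + (½)*(-14)))/(-3040)) + 2017) = 1/((-51 + (-2384 + (4 - 7))*(-1/3040)) + 2017) = 1/((-51 + (-2384 - 3)*(-1/3040)) + 2017) = 1/((-51 - 2387*(-1/3040)) + 2017) = 1/((-51 + 2387/3040) + 2017) = 1/(-152653/3040 + 2017) = 1/(5979027/3040) = 3040/5979027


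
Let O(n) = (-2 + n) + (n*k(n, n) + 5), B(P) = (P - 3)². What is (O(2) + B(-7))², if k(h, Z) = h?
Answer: 11881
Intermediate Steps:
B(P) = (-3 + P)²
O(n) = 3 + n + n² (O(n) = (-2 + n) + (n*n + 5) = (-2 + n) + (n² + 5) = (-2 + n) + (5 + n²) = 3 + n + n²)
(O(2) + B(-7))² = ((3 + 2 + 2²) + (-3 - 7)²)² = ((3 + 2 + 4) + (-10)²)² = (9 + 100)² = 109² = 11881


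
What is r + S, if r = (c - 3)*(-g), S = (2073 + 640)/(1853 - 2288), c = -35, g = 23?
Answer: 377477/435 ≈ 867.76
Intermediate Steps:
S = -2713/435 (S = 2713/(-435) = 2713*(-1/435) = -2713/435 ≈ -6.2368)
r = 874 (r = (-35 - 3)*(-1*23) = -38*(-23) = 874)
r + S = 874 - 2713/435 = 377477/435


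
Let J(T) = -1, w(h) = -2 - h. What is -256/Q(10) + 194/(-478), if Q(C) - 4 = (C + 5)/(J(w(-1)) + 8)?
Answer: -432459/10277 ≈ -42.080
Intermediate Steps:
Q(C) = 33/7 + C/7 (Q(C) = 4 + (C + 5)/(-1 + 8) = 4 + (5 + C)/7 = 4 + (5 + C)*(⅐) = 4 + (5/7 + C/7) = 33/7 + C/7)
-256/Q(10) + 194/(-478) = -256/(33/7 + (⅐)*10) + 194/(-478) = -256/(33/7 + 10/7) + 194*(-1/478) = -256/43/7 - 97/239 = -256*7/43 - 97/239 = -1792/43 - 97/239 = -432459/10277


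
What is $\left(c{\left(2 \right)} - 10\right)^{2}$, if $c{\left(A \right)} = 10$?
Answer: $0$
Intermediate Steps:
$\left(c{\left(2 \right)} - 10\right)^{2} = \left(10 - 10\right)^{2} = 0^{2} = 0$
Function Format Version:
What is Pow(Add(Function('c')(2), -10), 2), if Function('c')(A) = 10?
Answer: 0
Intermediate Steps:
Pow(Add(Function('c')(2), -10), 2) = Pow(Add(10, -10), 2) = Pow(0, 2) = 0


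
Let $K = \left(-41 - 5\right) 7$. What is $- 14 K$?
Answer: $4508$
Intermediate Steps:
$K = -322$ ($K = \left(-46\right) 7 = -322$)
$- 14 K = \left(-14\right) \left(-322\right) = 4508$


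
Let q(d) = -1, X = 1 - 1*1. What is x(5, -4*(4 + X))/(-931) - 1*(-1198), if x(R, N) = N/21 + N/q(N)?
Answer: 23421778/19551 ≈ 1198.0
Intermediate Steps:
X = 0 (X = 1 - 1 = 0)
x(R, N) = -20*N/21 (x(R, N) = N/21 + N/(-1) = N*(1/21) + N*(-1) = N/21 - N = -20*N/21)
x(5, -4*(4 + X))/(-931) - 1*(-1198) = -(-80)*(4 + 0)/21/(-931) - 1*(-1198) = -(-80)*4/21*(-1/931) + 1198 = -20/21*(-16)*(-1/931) + 1198 = (320/21)*(-1/931) + 1198 = -320/19551 + 1198 = 23421778/19551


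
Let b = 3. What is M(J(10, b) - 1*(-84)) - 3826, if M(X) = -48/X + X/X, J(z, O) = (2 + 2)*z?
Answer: -118587/31 ≈ -3825.4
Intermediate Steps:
J(z, O) = 4*z
M(X) = 1 - 48/X (M(X) = -48/X + 1 = 1 - 48/X)
M(J(10, b) - 1*(-84)) - 3826 = (-48 + (4*10 - 1*(-84)))/(4*10 - 1*(-84)) - 3826 = (-48 + (40 + 84))/(40 + 84) - 3826 = (-48 + 124)/124 - 3826 = (1/124)*76 - 3826 = 19/31 - 3826 = -118587/31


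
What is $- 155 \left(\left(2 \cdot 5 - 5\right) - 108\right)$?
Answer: $15965$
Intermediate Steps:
$- 155 \left(\left(2 \cdot 5 - 5\right) - 108\right) = - 155 \left(\left(10 - 5\right) - 108\right) = - 155 \left(5 - 108\right) = \left(-155\right) \left(-103\right) = 15965$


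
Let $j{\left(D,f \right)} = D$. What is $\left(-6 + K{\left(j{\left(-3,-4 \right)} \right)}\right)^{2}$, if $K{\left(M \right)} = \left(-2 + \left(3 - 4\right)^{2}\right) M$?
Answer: $9$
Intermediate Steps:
$K{\left(M \right)} = - M$ ($K{\left(M \right)} = \left(-2 + \left(3 - 4\right)^{2}\right) M = \left(-2 + \left(-1\right)^{2}\right) M = \left(-2 + 1\right) M = - M$)
$\left(-6 + K{\left(j{\left(-3,-4 \right)} \right)}\right)^{2} = \left(-6 - -3\right)^{2} = \left(-6 + 3\right)^{2} = \left(-3\right)^{2} = 9$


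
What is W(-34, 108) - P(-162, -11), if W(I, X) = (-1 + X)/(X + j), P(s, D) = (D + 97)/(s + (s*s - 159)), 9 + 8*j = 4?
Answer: 22116214/22267857 ≈ 0.99319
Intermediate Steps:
j = -5/8 (j = -9/8 + (⅛)*4 = -9/8 + ½ = -5/8 ≈ -0.62500)
P(s, D) = (97 + D)/(-159 + s + s²) (P(s, D) = (97 + D)/(s + (s² - 159)) = (97 + D)/(s + (-159 + s²)) = (97 + D)/(-159 + s + s²))
W(I, X) = (-1 + X)/(-5/8 + X) (W(I, X) = (-1 + X)/(X - 5/8) = (-1 + X)/(-5/8 + X))
W(-34, 108) - P(-162, -11) = 8*(-1 + 108)/(-5 + 8*108) - (97 - 11)/(-159 - 162 + (-162)²) = 8*107/(-5 + 864) - 86/(-159 - 162 + 26244) = 8*107/859 - 86/25923 = 8*(1/859)*107 - 86/25923 = 856/859 - 1*86/25923 = 856/859 - 86/25923 = 22116214/22267857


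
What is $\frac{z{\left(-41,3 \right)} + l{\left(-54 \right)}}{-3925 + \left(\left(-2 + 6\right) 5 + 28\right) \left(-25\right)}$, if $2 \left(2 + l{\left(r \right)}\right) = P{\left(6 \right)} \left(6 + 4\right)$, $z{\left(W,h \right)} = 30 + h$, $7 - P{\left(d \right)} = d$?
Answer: $- \frac{36}{5125} \approx -0.0070244$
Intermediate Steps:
$P{\left(d \right)} = 7 - d$
$l{\left(r \right)} = 3$ ($l{\left(r \right)} = -2 + \frac{\left(7 - 6\right) \left(6 + 4\right)}{2} = -2 + \frac{\left(7 - 6\right) 10}{2} = -2 + \frac{1 \cdot 10}{2} = -2 + \frac{1}{2} \cdot 10 = -2 + 5 = 3$)
$\frac{z{\left(-41,3 \right)} + l{\left(-54 \right)}}{-3925 + \left(\left(-2 + 6\right) 5 + 28\right) \left(-25\right)} = \frac{\left(30 + 3\right) + 3}{-3925 + \left(\left(-2 + 6\right) 5 + 28\right) \left(-25\right)} = \frac{33 + 3}{-3925 + \left(4 \cdot 5 + 28\right) \left(-25\right)} = \frac{36}{-3925 + \left(20 + 28\right) \left(-25\right)} = \frac{36}{-3925 + 48 \left(-25\right)} = \frac{36}{-3925 - 1200} = \frac{36}{-5125} = 36 \left(- \frac{1}{5125}\right) = - \frac{36}{5125}$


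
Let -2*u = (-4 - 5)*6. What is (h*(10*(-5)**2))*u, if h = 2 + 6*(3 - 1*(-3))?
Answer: 256500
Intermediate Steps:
h = 38 (h = 2 + 6*(3 + 3) = 2 + 6*6 = 2 + 36 = 38)
u = 27 (u = -(-4 - 5)*6/2 = -(-9)*6/2 = -1/2*(-54) = 27)
(h*(10*(-5)**2))*u = (38*(10*(-5)**2))*27 = (38*(10*25))*27 = (38*250)*27 = 9500*27 = 256500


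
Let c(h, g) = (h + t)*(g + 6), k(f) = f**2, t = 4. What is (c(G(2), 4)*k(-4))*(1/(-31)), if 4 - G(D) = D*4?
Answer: 0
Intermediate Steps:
G(D) = 4 - 4*D (G(D) = 4 - D*4 = 4 - 4*D)
c(h, g) = (4 + h)*(6 + g) (c(h, g) = (h + 4)*(g + 6) = (4 + h)*(6 + g))
(c(G(2), 4)*k(-4))*(1/(-31)) = ((24 + 4*4 + 6*(4 - 4*2) + 4*(4 - 4*2))*(-4)**2)*(1/(-31)) = ((24 + 16 + 6*(4 - 8) + 4*(4 - 8))*16)*(1*(-1/31)) = ((24 + 16 + 6*(-4) + 4*(-4))*16)*(-1/31) = ((24 + 16 - 24 - 16)*16)*(-1/31) = (0*16)*(-1/31) = 0*(-1/31) = 0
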